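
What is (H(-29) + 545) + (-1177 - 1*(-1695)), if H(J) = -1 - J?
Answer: 1091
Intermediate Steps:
(H(-29) + 545) + (-1177 - 1*(-1695)) = ((-1 - 1*(-29)) + 545) + (-1177 - 1*(-1695)) = ((-1 + 29) + 545) + (-1177 + 1695) = (28 + 545) + 518 = 573 + 518 = 1091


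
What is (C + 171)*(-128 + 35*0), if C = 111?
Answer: -36096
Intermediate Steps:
(C + 171)*(-128 + 35*0) = (111 + 171)*(-128 + 35*0) = 282*(-128 + 0) = 282*(-128) = -36096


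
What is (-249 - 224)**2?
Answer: 223729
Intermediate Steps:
(-249 - 224)**2 = (-473)**2 = 223729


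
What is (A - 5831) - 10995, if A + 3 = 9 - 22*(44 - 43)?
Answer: -16842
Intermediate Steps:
A = -16 (A = -3 + (9 - 22*(44 - 43)) = -3 + (9 - 22*1) = -3 + (9 - 22) = -3 - 13 = -16)
(A - 5831) - 10995 = (-16 - 5831) - 10995 = -5847 - 10995 = -16842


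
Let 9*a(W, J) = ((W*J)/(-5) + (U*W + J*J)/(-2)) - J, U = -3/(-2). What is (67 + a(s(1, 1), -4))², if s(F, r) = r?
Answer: 143544361/32400 ≈ 4430.4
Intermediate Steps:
U = 3/2 (U = -3*(-½) = 3/2 ≈ 1.5000)
a(W, J) = -J/9 - W/12 - J²/18 - J*W/45 (a(W, J) = (((W*J)/(-5) + (3*W/2 + J*J)/(-2)) - J)/9 = (((J*W)*(-⅕) + (3*W/2 + J²)*(-½)) - J)/9 = ((-J*W/5 + (J² + 3*W/2)*(-½)) - J)/9 = ((-J*W/5 + (-3*W/4 - J²/2)) - J)/9 = ((-3*W/4 - J²/2 - J*W/5) - J)/9 = (-J - 3*W/4 - J²/2 - J*W/5)/9 = -J/9 - W/12 - J²/18 - J*W/45)
(67 + a(s(1, 1), -4))² = (67 + (-⅑*(-4) - 1/12*1 - 1/18*(-4)² - 1/45*(-4)*1))² = (67 + (4/9 - 1/12 - 1/18*16 + 4/45))² = (67 + (4/9 - 1/12 - 8/9 + 4/45))² = (67 - 79/180)² = (11981/180)² = 143544361/32400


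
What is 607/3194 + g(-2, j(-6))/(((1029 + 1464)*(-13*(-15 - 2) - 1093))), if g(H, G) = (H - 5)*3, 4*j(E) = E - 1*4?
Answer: 219936991/1157237304 ≈ 0.19005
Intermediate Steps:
j(E) = -1 + E/4 (j(E) = (E - 1*4)/4 = (E - 4)/4 = (-4 + E)/4 = -1 + E/4)
g(H, G) = -15 + 3*H (g(H, G) = (-5 + H)*3 = -15 + 3*H)
607/3194 + g(-2, j(-6))/(((1029 + 1464)*(-13*(-15 - 2) - 1093))) = 607/3194 + (-15 + 3*(-2))/(((1029 + 1464)*(-13*(-15 - 2) - 1093))) = 607*(1/3194) + (-15 - 6)/((2493*(-13*(-17) - 1093))) = 607/3194 - 21*1/(2493*(221 - 1093)) = 607/3194 - 21/(2493*(-872)) = 607/3194 - 21/(-2173896) = 607/3194 - 21*(-1/2173896) = 607/3194 + 7/724632 = 219936991/1157237304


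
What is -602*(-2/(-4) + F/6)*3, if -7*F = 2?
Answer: -817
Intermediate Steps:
F = -2/7 (F = -1/7*2 = -2/7 ≈ -0.28571)
-602*(-2/(-4) + F/6)*3 = -602*(-2/(-4) - 2/7/6)*3 = -602*(-2*(-1/4) - 2/7*1/6)*3 = -602*(1/2 - 1/21)*3 = -817*3/3 = -602*19/14 = -817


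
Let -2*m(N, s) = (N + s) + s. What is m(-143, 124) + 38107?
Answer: 76109/2 ≈ 38055.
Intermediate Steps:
m(N, s) = -s - N/2 (m(N, s) = -((N + s) + s)/2 = -(N + 2*s)/2 = -s - N/2)
m(-143, 124) + 38107 = (-1*124 - ½*(-143)) + 38107 = (-124 + 143/2) + 38107 = -105/2 + 38107 = 76109/2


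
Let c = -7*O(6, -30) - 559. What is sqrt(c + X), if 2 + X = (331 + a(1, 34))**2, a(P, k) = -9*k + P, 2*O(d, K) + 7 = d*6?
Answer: 3*sqrt(6)/2 ≈ 3.6742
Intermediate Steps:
O(d, K) = -7/2 + 3*d (O(d, K) = -7/2 + (d*6)/2 = -7/2 + (6*d)/2 = -7/2 + 3*d)
a(P, k) = P - 9*k
c = -1321/2 (c = -7*(-7/2 + 3*6) - 559 = -7*(-7/2 + 18) - 559 = -7*29/2 - 559 = -203/2 - 559 = -1321/2 ≈ -660.50)
X = 674 (X = -2 + (331 + (1 - 9*34))**2 = -2 + (331 + (1 - 306))**2 = -2 + (331 - 305)**2 = -2 + 26**2 = -2 + 676 = 674)
sqrt(c + X) = sqrt(-1321/2 + 674) = sqrt(27/2) = 3*sqrt(6)/2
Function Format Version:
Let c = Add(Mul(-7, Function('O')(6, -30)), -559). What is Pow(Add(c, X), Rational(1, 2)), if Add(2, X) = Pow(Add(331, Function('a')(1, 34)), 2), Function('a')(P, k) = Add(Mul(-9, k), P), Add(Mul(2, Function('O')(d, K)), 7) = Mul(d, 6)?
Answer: Mul(Rational(3, 2), Pow(6, Rational(1, 2))) ≈ 3.6742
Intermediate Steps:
Function('O')(d, K) = Add(Rational(-7, 2), Mul(3, d)) (Function('O')(d, K) = Add(Rational(-7, 2), Mul(Rational(1, 2), Mul(d, 6))) = Add(Rational(-7, 2), Mul(Rational(1, 2), Mul(6, d))) = Add(Rational(-7, 2), Mul(3, d)))
Function('a')(P, k) = Add(P, Mul(-9, k))
c = Rational(-1321, 2) (c = Add(Mul(-7, Add(Rational(-7, 2), Mul(3, 6))), -559) = Add(Mul(-7, Add(Rational(-7, 2), 18)), -559) = Add(Mul(-7, Rational(29, 2)), -559) = Add(Rational(-203, 2), -559) = Rational(-1321, 2) ≈ -660.50)
X = 674 (X = Add(-2, Pow(Add(331, Add(1, Mul(-9, 34))), 2)) = Add(-2, Pow(Add(331, Add(1, -306)), 2)) = Add(-2, Pow(Add(331, -305), 2)) = Add(-2, Pow(26, 2)) = Add(-2, 676) = 674)
Pow(Add(c, X), Rational(1, 2)) = Pow(Add(Rational(-1321, 2), 674), Rational(1, 2)) = Pow(Rational(27, 2), Rational(1, 2)) = Mul(Rational(3, 2), Pow(6, Rational(1, 2)))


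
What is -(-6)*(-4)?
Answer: -24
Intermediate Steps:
-(-6)*(-4) = -1*24 = -24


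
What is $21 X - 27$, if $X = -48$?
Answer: $-1035$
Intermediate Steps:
$21 X - 27 = 21 \left(-48\right) - 27 = -1008 - 27 = -1035$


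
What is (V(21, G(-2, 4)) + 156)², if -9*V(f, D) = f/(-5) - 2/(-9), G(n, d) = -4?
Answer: 4014362881/164025 ≈ 24474.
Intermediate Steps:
V(f, D) = -2/81 + f/45 (V(f, D) = -(f/(-5) - 2/(-9))/9 = -(f*(-⅕) - 2*(-⅑))/9 = -(-f/5 + 2/9)/9 = -(2/9 - f/5)/9 = -2/81 + f/45)
(V(21, G(-2, 4)) + 156)² = ((-2/81 + (1/45)*21) + 156)² = ((-2/81 + 7/15) + 156)² = (179/405 + 156)² = (63359/405)² = 4014362881/164025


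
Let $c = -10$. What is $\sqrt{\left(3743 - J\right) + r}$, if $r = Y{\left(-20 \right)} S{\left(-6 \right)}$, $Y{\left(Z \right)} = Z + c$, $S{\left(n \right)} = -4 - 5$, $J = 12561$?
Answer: $2 i \sqrt{2137} \approx 92.455 i$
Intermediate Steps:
$S{\left(n \right)} = -9$
$Y{\left(Z \right)} = -10 + Z$ ($Y{\left(Z \right)} = Z - 10 = -10 + Z$)
$r = 270$ ($r = \left(-10 - 20\right) \left(-9\right) = \left(-30\right) \left(-9\right) = 270$)
$\sqrt{\left(3743 - J\right) + r} = \sqrt{\left(3743 - 12561\right) + 270} = \sqrt{-8818 + 270} = \sqrt{-8548} = 2 i \sqrt{2137}$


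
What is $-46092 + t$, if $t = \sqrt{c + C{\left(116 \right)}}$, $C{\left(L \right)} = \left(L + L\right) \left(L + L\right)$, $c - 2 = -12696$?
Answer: $-46092 + 3 \sqrt{4570} \approx -45889.0$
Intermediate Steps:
$c = -12694$ ($c = 2 - 12696 = -12694$)
$C{\left(L \right)} = 4 L^{2}$ ($C{\left(L \right)} = 2 L 2 L = 4 L^{2}$)
$t = 3 \sqrt{4570}$ ($t = \sqrt{-12694 + 4 \cdot 116^{2}} = \sqrt{-12694 + 4 \cdot 13456} = \sqrt{-12694 + 53824} = \sqrt{41130} = 3 \sqrt{4570} \approx 202.81$)
$-46092 + t = -46092 + 3 \sqrt{4570}$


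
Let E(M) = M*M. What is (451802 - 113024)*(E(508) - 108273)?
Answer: 50745895398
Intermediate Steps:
E(M) = M²
(451802 - 113024)*(E(508) - 108273) = (451802 - 113024)*(508² - 108273) = 338778*(258064 - 108273) = 338778*149791 = 50745895398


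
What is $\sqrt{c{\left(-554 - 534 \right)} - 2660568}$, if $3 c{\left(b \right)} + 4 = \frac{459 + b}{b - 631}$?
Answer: $\frac{i \sqrt{7861878257379}}{1719} \approx 1631.1 i$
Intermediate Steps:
$c{\left(b \right)} = - \frac{4}{3} + \frac{459 + b}{3 \left(-631 + b\right)}$ ($c{\left(b \right)} = - \frac{4}{3} + \frac{\left(459 + b\right) \frac{1}{b - 631}}{3} = - \frac{4}{3} + \frac{\left(459 + b\right) \frac{1}{-631 + b}}{3} = - \frac{4}{3} + \frac{\frac{1}{-631 + b} \left(459 + b\right)}{3} = - \frac{4}{3} + \frac{459 + b}{3 \left(-631 + b\right)}$)
$\sqrt{c{\left(-554 - 534 \right)} - 2660568} = \sqrt{\frac{\frac{2983}{3} - \left(-554 - 534\right)}{-631 - 1088} - 2660568} = \sqrt{\frac{\frac{2983}{3} - -1088}{-631 - 1088} - 2660568} = \sqrt{\frac{\frac{2983}{3} + 1088}{-1719} - 2660568} = \sqrt{\left(- \frac{1}{1719}\right) \frac{6247}{3} - 2660568} = \sqrt{- \frac{6247}{5157} - 2660568} = \sqrt{- \frac{13720555423}{5157}} = \frac{i \sqrt{7861878257379}}{1719}$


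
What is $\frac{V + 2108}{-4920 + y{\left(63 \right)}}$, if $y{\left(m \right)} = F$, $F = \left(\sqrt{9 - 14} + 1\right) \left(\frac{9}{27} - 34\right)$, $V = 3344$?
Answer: $- \frac{40511086}{36816721} + \frac{275326 i \sqrt{5}}{36816721} \approx -1.1003 + 0.016722 i$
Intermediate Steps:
$F = - \frac{101}{3} - \frac{101 i \sqrt{5}}{3}$ ($F = \left(\sqrt{-5} + 1\right) \left(9 \cdot \frac{1}{27} - 34\right) = \left(i \sqrt{5} + 1\right) \left(\frac{1}{3} - 34\right) = \left(1 + i \sqrt{5}\right) \left(- \frac{101}{3}\right) = - \frac{101}{3} - \frac{101 i \sqrt{5}}{3} \approx -33.667 - 75.281 i$)
$y{\left(m \right)} = - \frac{101}{3} - \frac{101 i \sqrt{5}}{3}$
$\frac{V + 2108}{-4920 + y{\left(63 \right)}} = \frac{3344 + 2108}{-4920 - \left(\frac{101}{3} + \frac{101 i \sqrt{5}}{3}\right)} = \frac{5452}{- \frac{14861}{3} - \frac{101 i \sqrt{5}}{3}}$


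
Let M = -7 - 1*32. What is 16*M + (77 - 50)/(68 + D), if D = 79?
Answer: -30567/49 ≈ -623.82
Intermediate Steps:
M = -39 (M = -7 - 32 = -39)
16*M + (77 - 50)/(68 + D) = 16*(-39) + (77 - 50)/(68 + 79) = -624 + 27/147 = -624 + 27*(1/147) = -624 + 9/49 = -30567/49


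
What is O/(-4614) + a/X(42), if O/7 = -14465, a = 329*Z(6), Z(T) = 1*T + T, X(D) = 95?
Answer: 27835297/438330 ≈ 63.503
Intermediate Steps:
Z(T) = 2*T (Z(T) = T + T = 2*T)
a = 3948 (a = 329*(2*6) = 329*12 = 3948)
O = -101255 (O = 7*(-14465) = -101255)
O/(-4614) + a/X(42) = -101255/(-4614) + 3948/95 = -101255*(-1/4614) + 3948*(1/95) = 101255/4614 + 3948/95 = 27835297/438330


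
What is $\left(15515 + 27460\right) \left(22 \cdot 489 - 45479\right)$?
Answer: $-1492134975$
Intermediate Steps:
$\left(15515 + 27460\right) \left(22 \cdot 489 - 45479\right) = 42975 \left(10758 - 45479\right) = 42975 \left(-34721\right) = -1492134975$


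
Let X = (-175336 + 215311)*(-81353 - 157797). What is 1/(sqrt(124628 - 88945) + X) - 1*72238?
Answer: -6602120227132026954227696/91394006300451526817 - sqrt(35683)/91394006300451526817 ≈ -72238.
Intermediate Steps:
X = -9560021250 (X = 39975*(-239150) = -9560021250)
1/(sqrt(124628 - 88945) + X) - 1*72238 = 1/(sqrt(124628 - 88945) - 9560021250) - 1*72238 = 1/(sqrt(35683) - 9560021250) - 72238 = 1/(-9560021250 + sqrt(35683)) - 72238 = -72238 + 1/(-9560021250 + sqrt(35683))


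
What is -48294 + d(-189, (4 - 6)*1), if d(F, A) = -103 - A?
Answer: -48395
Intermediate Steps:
-48294 + d(-189, (4 - 6)*1) = -48294 + (-103 - (4 - 6)) = -48294 + (-103 - (-2)) = -48294 + (-103 - 1*(-2)) = -48294 + (-103 + 2) = -48294 - 101 = -48395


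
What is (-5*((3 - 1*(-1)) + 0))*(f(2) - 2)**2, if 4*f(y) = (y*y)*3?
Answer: -20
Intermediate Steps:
f(y) = 3*y**2/4 (f(y) = ((y*y)*3)/4 = (y**2*3)/4 = (3*y**2)/4 = 3*y**2/4)
(-5*((3 - 1*(-1)) + 0))*(f(2) - 2)**2 = (-5*((3 - 1*(-1)) + 0))*((3/4)*2**2 - 2)**2 = (-5*((3 + 1) + 0))*((3/4)*4 - 2)**2 = (-5*(4 + 0))*(3 - 2)**2 = -5*4*1**2 = -20*1 = -20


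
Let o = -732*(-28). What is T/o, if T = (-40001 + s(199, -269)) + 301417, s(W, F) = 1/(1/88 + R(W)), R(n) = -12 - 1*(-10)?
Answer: 2859232/224175 ≈ 12.754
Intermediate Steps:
R(n) = -2 (R(n) = -12 + 10 = -2)
s(W, F) = -88/175 (s(W, F) = 1/(1/88 - 2) = 1/(-175/88) = -88/175)
o = 20496
T = 45747712/175 (T = (-40001 - 88/175) + 301417 = -7000263/175 + 301417 = 45747712/175 ≈ 2.6142e+5)
T/o = (45747712/175)/20496 = (45747712/175)*(1/20496) = 2859232/224175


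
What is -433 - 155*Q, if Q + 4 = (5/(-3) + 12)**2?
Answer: -147272/9 ≈ -16364.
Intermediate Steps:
Q = 925/9 (Q = -4 + (5/(-3) + 12)**2 = -4 + (5*(-1/3) + 12)**2 = -4 + (-5/3 + 12)**2 = -4 + (31/3)**2 = -4 + 961/9 = 925/9 ≈ 102.78)
-433 - 155*Q = -433 - 155*925/9 = -433 - 143375/9 = -147272/9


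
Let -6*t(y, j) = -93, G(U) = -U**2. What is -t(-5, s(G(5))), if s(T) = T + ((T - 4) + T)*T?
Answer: -31/2 ≈ -15.500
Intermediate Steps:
s(T) = T + T*(-4 + 2*T) (s(T) = T + ((-4 + T) + T)*T = T + (-4 + 2*T)*T = T + T*(-4 + 2*T))
t(y, j) = 31/2 (t(y, j) = -1/6*(-93) = 31/2)
-t(-5, s(G(5))) = -1*31/2 = -31/2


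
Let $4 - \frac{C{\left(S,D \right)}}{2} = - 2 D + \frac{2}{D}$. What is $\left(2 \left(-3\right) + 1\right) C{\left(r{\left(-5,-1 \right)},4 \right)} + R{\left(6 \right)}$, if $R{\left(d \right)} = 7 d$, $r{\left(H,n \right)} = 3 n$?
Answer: $-73$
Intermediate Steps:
$C{\left(S,D \right)} = 8 - \frac{4}{D} + 4 D$ ($C{\left(S,D \right)} = 8 - 2 \left(- 2 D + \frac{2}{D}\right) = 8 + \left(- \frac{4}{D} + 4 D\right) = 8 - \frac{4}{D} + 4 D$)
$\left(2 \left(-3\right) + 1\right) C{\left(r{\left(-5,-1 \right)},4 \right)} + R{\left(6 \right)} = \left(2 \left(-3\right) + 1\right) \left(8 - \frac{4}{4} + 4 \cdot 4\right) + 7 \cdot 6 = \left(-6 + 1\right) \left(8 - 1 + 16\right) + 42 = - 5 \left(8 - 1 + 16\right) + 42 = \left(-5\right) 23 + 42 = -115 + 42 = -73$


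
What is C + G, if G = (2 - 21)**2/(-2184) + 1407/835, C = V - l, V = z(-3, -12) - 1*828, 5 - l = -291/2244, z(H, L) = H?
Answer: -284619250039/341020680 ≈ -834.61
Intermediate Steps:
l = 3837/748 (l = 5 - (-291)/2244 = 5 - 1*(-97/748) = 5 + 97/748 = 3837/748 ≈ 5.1297)
V = -831 (V = -3 - 1*828 = -3 - 828 = -831)
C = -625425/748 (C = -831 - 1*3837/748 = -831 - 3837/748 = -625425/748 ≈ -836.13)
G = 2771453/1823640 (G = (-19)**2*(-1/2184) + 1407*(1/835) = 361*(-1/2184) + 1407/835 = -361/2184 + 1407/835 = 2771453/1823640 ≈ 1.5197)
C + G = -625425/748 + 2771453/1823640 = -284619250039/341020680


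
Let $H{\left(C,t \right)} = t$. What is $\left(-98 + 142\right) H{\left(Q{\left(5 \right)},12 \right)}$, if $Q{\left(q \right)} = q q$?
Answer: $528$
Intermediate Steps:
$Q{\left(q \right)} = q^{2}$
$\left(-98 + 142\right) H{\left(Q{\left(5 \right)},12 \right)} = \left(-98 + 142\right) 12 = 44 \cdot 12 = 528$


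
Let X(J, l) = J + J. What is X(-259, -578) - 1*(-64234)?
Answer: 63716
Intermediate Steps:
X(J, l) = 2*J
X(-259, -578) - 1*(-64234) = 2*(-259) - 1*(-64234) = -518 + 64234 = 63716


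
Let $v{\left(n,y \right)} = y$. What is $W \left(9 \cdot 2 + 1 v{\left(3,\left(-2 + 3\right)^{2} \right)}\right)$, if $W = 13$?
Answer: $247$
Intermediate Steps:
$W \left(9 \cdot 2 + 1 v{\left(3,\left(-2 + 3\right)^{2} \right)}\right) = 13 \left(9 \cdot 2 + 1 \left(-2 + 3\right)^{2}\right) = 13 \left(18 + 1 \cdot 1^{2}\right) = 13 \left(18 + 1 \cdot 1\right) = 13 \left(18 + 1\right) = 13 \cdot 19 = 247$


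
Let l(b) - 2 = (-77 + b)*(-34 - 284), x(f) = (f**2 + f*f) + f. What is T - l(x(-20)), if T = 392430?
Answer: 615982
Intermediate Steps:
x(f) = f + 2*f**2 (x(f) = (f**2 + f**2) + f = 2*f**2 + f = f + 2*f**2)
l(b) = 24488 - 318*b (l(b) = 2 + (-77 + b)*(-34 - 284) = 2 + (-77 + b)*(-318) = 2 + (24486 - 318*b) = 24488 - 318*b)
T - l(x(-20)) = 392430 - (24488 - (-6360)*(1 + 2*(-20))) = 392430 - (24488 - (-6360)*(1 - 40)) = 392430 - (24488 - (-6360)*(-39)) = 392430 - (24488 - 318*780) = 392430 - (24488 - 248040) = 392430 - 1*(-223552) = 392430 + 223552 = 615982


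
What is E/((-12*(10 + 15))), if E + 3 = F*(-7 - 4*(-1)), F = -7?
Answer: -3/50 ≈ -0.060000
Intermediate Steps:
E = 18 (E = -3 - 7*(-7 - 4*(-1)) = -3 - 7*(-7 + 4) = -3 - 7*(-3) = -3 + 21 = 18)
E/((-12*(10 + 15))) = 18/((-12*(10 + 15))) = 18/((-12*25)) = 18/(-300) = 18*(-1/300) = -3/50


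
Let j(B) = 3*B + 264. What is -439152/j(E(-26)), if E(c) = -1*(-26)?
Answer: -73192/57 ≈ -1284.1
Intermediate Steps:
E(c) = 26
j(B) = 264 + 3*B
-439152/j(E(-26)) = -439152/(264 + 3*26) = -439152/(264 + 78) = -439152/342 = -439152*1/342 = -73192/57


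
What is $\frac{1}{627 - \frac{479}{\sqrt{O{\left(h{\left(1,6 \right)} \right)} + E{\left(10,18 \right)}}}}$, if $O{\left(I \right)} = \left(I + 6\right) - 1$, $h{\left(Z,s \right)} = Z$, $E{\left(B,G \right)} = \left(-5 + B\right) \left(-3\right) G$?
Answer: $\frac{165528}{104015497} - \frac{958 i \sqrt{66}}{104015497} \approx 0.0015914 - 7.4824 \cdot 10^{-5} i$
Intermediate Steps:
$E{\left(B,G \right)} = G \left(15 - 3 B\right)$ ($E{\left(B,G \right)} = \left(15 - 3 B\right) G = G \left(15 - 3 B\right)$)
$O{\left(I \right)} = 5 + I$ ($O{\left(I \right)} = \left(6 + I\right) - 1 = 5 + I$)
$\frac{1}{627 - \frac{479}{\sqrt{O{\left(h{\left(1,6 \right)} \right)} + E{\left(10,18 \right)}}}} = \frac{1}{627 - \frac{479}{\sqrt{\left(5 + 1\right) + 3 \cdot 18 \left(5 - 10\right)}}} = \frac{1}{627 - \frac{479}{\sqrt{6 + 3 \cdot 18 \left(5 - 10\right)}}} = \frac{1}{627 - \frac{479}{\sqrt{6 + 3 \cdot 18 \left(-5\right)}}} = \frac{1}{627 - \frac{479}{\sqrt{6 - 270}}} = \frac{1}{627 - \frac{479}{\sqrt{-264}}} = \frac{1}{627 - \frac{479}{2 i \sqrt{66}}} = \frac{1}{627 - 479 \left(- \frac{i \sqrt{66}}{132}\right)} = \frac{1}{627 + \frac{479 i \sqrt{66}}{132}}$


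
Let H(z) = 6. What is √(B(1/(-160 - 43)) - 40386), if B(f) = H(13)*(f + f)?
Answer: 3*I*√184918790/203 ≈ 200.96*I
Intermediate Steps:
B(f) = 12*f (B(f) = 6*(f + f) = 6*(2*f) = 12*f)
√(B(1/(-160 - 43)) - 40386) = √(12/(-160 - 43) - 40386) = √(12/(-203) - 40386) = √(12*(-1/203) - 40386) = √(-12/203 - 40386) = √(-8198370/203) = 3*I*√184918790/203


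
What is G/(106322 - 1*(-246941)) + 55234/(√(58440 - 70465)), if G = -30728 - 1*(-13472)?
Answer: -17256/353263 - 55234*I*√481/2405 ≈ -0.048847 - 503.69*I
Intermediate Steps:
G = -17256 (G = -30728 + 13472 = -17256)
G/(106322 - 1*(-246941)) + 55234/(√(58440 - 70465)) = -17256/(106322 - 1*(-246941)) + 55234/(√(58440 - 70465)) = -17256/(106322 + 246941) + 55234/(√(-12025)) = -17256/353263 + 55234/((5*I*√481)) = -17256*1/353263 + 55234*(-I*√481/2405) = -17256/353263 - 55234*I*√481/2405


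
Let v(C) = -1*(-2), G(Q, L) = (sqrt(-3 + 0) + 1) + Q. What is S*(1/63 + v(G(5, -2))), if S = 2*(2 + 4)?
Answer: 508/21 ≈ 24.190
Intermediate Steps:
G(Q, L) = 1 + Q + I*sqrt(3) (G(Q, L) = (sqrt(-3) + 1) + Q = (I*sqrt(3) + 1) + Q = (1 + I*sqrt(3)) + Q = 1 + Q + I*sqrt(3))
v(C) = 2
S = 12 (S = 2*6 = 12)
S*(1/63 + v(G(5, -2))) = 12*(1/63 + 2) = 12*(127/63) = 508/21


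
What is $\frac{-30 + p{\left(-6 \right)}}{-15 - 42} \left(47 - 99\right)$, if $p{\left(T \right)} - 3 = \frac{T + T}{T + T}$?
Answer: $- \frac{1352}{57} \approx -23.719$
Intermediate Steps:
$p{\left(T \right)} = 4$ ($p{\left(T \right)} = 3 + \frac{T + T}{T + T} = 3 + \frac{2 T}{2 T} = 3 + 2 T \frac{1}{2 T} = 3 + 1 = 4$)
$\frac{-30 + p{\left(-6 \right)}}{-15 - 42} \left(47 - 99\right) = \frac{-30 + 4}{-15 - 42} \left(47 - 99\right) = - \frac{26}{-57} \left(-52\right) = \left(-26\right) \left(- \frac{1}{57}\right) \left(-52\right) = \frac{26}{57} \left(-52\right) = - \frac{1352}{57}$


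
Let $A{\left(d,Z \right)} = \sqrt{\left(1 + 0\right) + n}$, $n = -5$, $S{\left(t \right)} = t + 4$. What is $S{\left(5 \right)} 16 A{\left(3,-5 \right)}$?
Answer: $288 i \approx 288.0 i$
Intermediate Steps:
$S{\left(t \right)} = 4 + t$
$A{\left(d,Z \right)} = 2 i$ ($A{\left(d,Z \right)} = \sqrt{\left(1 + 0\right) - 5} = \sqrt{1 - 5} = \sqrt{-4} = 2 i$)
$S{\left(5 \right)} 16 A{\left(3,-5 \right)} = \left(4 + 5\right) 16 \cdot 2 i = 9 \cdot 16 \cdot 2 i = 144 \cdot 2 i = 288 i$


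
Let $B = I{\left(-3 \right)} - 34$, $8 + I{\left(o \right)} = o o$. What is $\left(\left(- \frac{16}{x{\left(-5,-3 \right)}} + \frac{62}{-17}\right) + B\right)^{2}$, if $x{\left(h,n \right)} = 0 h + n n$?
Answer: $\frac{34562641}{23409} \approx 1476.5$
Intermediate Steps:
$I{\left(o \right)} = -8 + o^{2}$ ($I{\left(o \right)} = -8 + o o = -8 + o^{2}$)
$x{\left(h,n \right)} = n^{2}$ ($x{\left(h,n \right)} = 0 + n^{2} = n^{2}$)
$B = -33$ ($B = \left(-8 + \left(-3\right)^{2}\right) - 34 = \left(-8 + 9\right) - 34 = 1 - 34 = -33$)
$\left(\left(- \frac{16}{x{\left(-5,-3 \right)}} + \frac{62}{-17}\right) + B\right)^{2} = \left(\left(- \frac{16}{\left(-3\right)^{2}} + \frac{62}{-17}\right) - 33\right)^{2} = \left(\left(- \frac{16}{9} + 62 \left(- \frac{1}{17}\right)\right) - 33\right)^{2} = \left(\left(\left(-16\right) \frac{1}{9} - \frac{62}{17}\right) - 33\right)^{2} = \left(\left(- \frac{16}{9} - \frac{62}{17}\right) - 33\right)^{2} = \left(- \frac{830}{153} - 33\right)^{2} = \left(- \frac{5879}{153}\right)^{2} = \frac{34562641}{23409}$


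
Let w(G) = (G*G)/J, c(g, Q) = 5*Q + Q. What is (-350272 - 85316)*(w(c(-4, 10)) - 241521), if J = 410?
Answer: 4313192811588/41 ≈ 1.0520e+11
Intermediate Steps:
c(g, Q) = 6*Q
w(G) = G²/410 (w(G) = (G*G)/410 = G²*(1/410) = G²/410)
(-350272 - 85316)*(w(c(-4, 10)) - 241521) = (-350272 - 85316)*((6*10)²/410 - 241521) = -435588*((1/410)*60² - 241521) = -435588*((1/410)*3600 - 241521) = -435588*(360/41 - 241521) = -435588*(-9902001/41) = 4313192811588/41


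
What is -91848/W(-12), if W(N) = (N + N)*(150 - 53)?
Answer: 3827/97 ≈ 39.454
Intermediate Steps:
W(N) = 194*N (W(N) = (2*N)*97 = 194*N)
-91848/W(-12) = -91848/(194*(-12)) = -91848/(-2328) = -91848*(-1/2328) = 3827/97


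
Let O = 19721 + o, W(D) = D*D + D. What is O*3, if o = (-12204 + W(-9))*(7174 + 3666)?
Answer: -394473477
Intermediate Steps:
W(D) = D + D**2 (W(D) = D**2 + D = D + D**2)
o = -131510880 (o = (-12204 - 9*(1 - 9))*(7174 + 3666) = (-12204 - 9*(-8))*10840 = (-12204 + 72)*10840 = -12132*10840 = -131510880)
O = -131491159 (O = 19721 - 131510880 = -131491159)
O*3 = -131491159*3 = -394473477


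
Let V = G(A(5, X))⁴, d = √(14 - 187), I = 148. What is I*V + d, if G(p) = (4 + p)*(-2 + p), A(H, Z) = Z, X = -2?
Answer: 606208 + I*√173 ≈ 6.0621e+5 + 13.153*I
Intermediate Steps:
G(p) = (-2 + p)*(4 + p)
d = I*√173 (d = √(-173) = I*√173 ≈ 13.153*I)
V = 4096 (V = (-8 + (-2)² + 2*(-2))⁴ = (-8 + 4 - 4)⁴ = (-8)⁴ = 4096)
I*V + d = 148*4096 + I*√173 = 606208 + I*√173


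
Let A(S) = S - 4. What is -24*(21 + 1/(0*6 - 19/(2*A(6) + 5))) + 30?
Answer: -8790/19 ≈ -462.63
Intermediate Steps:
A(S) = -4 + S
-24*(21 + 1/(0*6 - 19/(2*A(6) + 5))) + 30 = -24*(21 + 1/(0*6 - 19/(2*(-4 + 6) + 5))) + 30 = -24*(21 + 1/(0 - 19/(2*2 + 5))) + 30 = -24*(21 + 1/(0 - 19/(4 + 5))) + 30 = -24*(21 + 1/(0 - 19/9)) + 30 = -24*(21 + 1/(-19/9)) + 30 = -24*(21 - 9/19) + 30 = -24*390/19 + 30 = -9360/19 + 30 = -8790/19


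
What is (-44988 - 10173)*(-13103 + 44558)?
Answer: -1735089255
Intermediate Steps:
(-44988 - 10173)*(-13103 + 44558) = -55161*31455 = -1735089255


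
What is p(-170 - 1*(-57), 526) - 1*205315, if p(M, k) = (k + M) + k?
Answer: -204376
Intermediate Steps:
p(M, k) = M + 2*k (p(M, k) = (M + k) + k = M + 2*k)
p(-170 - 1*(-57), 526) - 1*205315 = ((-170 - 1*(-57)) + 2*526) - 1*205315 = ((-170 + 57) + 1052) - 205315 = (-113 + 1052) - 205315 = 939 - 205315 = -204376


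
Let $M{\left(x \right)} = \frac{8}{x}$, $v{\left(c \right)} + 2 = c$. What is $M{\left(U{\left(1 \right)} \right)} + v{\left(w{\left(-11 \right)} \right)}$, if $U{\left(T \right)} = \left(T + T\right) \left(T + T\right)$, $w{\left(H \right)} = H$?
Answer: $-11$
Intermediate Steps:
$U{\left(T \right)} = 4 T^{2}$ ($U{\left(T \right)} = 2 T 2 T = 4 T^{2}$)
$v{\left(c \right)} = -2 + c$
$M{\left(U{\left(1 \right)} \right)} + v{\left(w{\left(-11 \right)} \right)} = \frac{8}{4 \cdot 1^{2}} - 13 = \frac{8}{4 \cdot 1} - 13 = \frac{8}{4} - 13 = 8 \cdot \frac{1}{4} - 13 = 2 - 13 = -11$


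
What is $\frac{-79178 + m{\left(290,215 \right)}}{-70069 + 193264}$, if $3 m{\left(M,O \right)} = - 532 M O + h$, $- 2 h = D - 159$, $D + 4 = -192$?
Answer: $- \frac{66815113}{739170} \approx -90.392$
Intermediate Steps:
$D = -196$ ($D = -4 - 192 = -196$)
$h = \frac{355}{2}$ ($h = - \frac{-196 - 159}{2} = \left(- \frac{1}{2}\right) \left(-355\right) = \frac{355}{2} \approx 177.5$)
$m{\left(M,O \right)} = \frac{355}{6} - \frac{532 M O}{3}$ ($m{\left(M,O \right)} = \frac{- 532 M O + \frac{355}{2}}{3} = \frac{\frac{355}{2} - 532 M O}{3} = \frac{355}{6} - \frac{532 M O}{3}$)
$\frac{-79178 + m{\left(290,215 \right)}}{-70069 + 193264} = \frac{-79178 + \left(\frac{355}{6} - \frac{154280}{3} \cdot 215\right)}{-70069 + 193264} = \frac{-79178 + \left(\frac{355}{6} - \frac{33170200}{3}\right)}{123195} = \left(-79178 - \frac{66340045}{6}\right) \frac{1}{123195} = \left(- \frac{66815113}{6}\right) \frac{1}{123195} = - \frac{66815113}{739170}$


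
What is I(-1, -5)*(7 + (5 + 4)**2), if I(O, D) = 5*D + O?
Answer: -2288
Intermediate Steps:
I(O, D) = O + 5*D
I(-1, -5)*(7 + (5 + 4)**2) = (-1 + 5*(-5))*(7 + (5 + 4)**2) = (-1 - 25)*(7 + 9**2) = -26*(7 + 81) = -26*88 = -2288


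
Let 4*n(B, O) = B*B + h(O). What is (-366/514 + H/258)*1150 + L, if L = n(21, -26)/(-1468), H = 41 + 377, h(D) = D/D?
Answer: 101642571587/97337208 ≈ 1044.2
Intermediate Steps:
h(D) = 1
H = 418
n(B, O) = ¼ + B²/4 (n(B, O) = (B*B + 1)/4 = (B² + 1)/4 = (1 + B²)/4 = ¼ + B²/4)
L = -221/2936 (L = (¼ + (¼)*21²)/(-1468) = (¼ + (¼)*441)*(-1/1468) = (¼ + 441/4)*(-1/1468) = (221/2)*(-1/1468) = -221/2936 ≈ -0.075272)
(-366/514 + H/258)*1150 + L = (-366/514 + 418/258)*1150 - 221/2936 = (-366*1/514 + 418*(1/258))*1150 - 221/2936 = (-183/257 + 209/129)*1150 - 221/2936 = (30106/33153)*1150 - 221/2936 = 34621900/33153 - 221/2936 = 101642571587/97337208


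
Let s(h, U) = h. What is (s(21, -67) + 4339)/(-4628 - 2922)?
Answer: -436/755 ≈ -0.57748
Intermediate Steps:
(s(21, -67) + 4339)/(-4628 - 2922) = (21 + 4339)/(-4628 - 2922) = 4360/(-7550) = 4360*(-1/7550) = -436/755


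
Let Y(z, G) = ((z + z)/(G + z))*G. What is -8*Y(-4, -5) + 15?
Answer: 455/9 ≈ 50.556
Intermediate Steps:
Y(z, G) = 2*G*z/(G + z) (Y(z, G) = ((2*z)/(G + z))*G = (2*z/(G + z))*G = 2*G*z/(G + z))
-8*Y(-4, -5) + 15 = -16*(-5)*(-4)/(-5 - 4) + 15 = -16*(-5)*(-4)/(-9) + 15 = -16*(-5)*(-4)*(-1)/9 + 15 = -8*(-40/9) + 15 = 320/9 + 15 = 455/9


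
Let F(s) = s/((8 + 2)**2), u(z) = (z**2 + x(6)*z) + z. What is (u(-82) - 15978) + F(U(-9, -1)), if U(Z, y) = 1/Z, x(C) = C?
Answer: -8845201/900 ≈ -9828.0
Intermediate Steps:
u(z) = z**2 + 7*z (u(z) = (z**2 + 6*z) + z = z**2 + 7*z)
F(s) = s/100 (F(s) = s/(10**2) = s/100)
(u(-82) - 15978) + F(U(-9, -1)) = (-82*(7 - 82) - 15978) + (1/100)/(-9) = (-82*(-75) - 15978) + (1/100)*(-1/9) = (6150 - 15978) - 1/900 = -9828 - 1/900 = -8845201/900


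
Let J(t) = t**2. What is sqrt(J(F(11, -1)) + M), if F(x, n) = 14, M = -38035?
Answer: I*sqrt(37839) ≈ 194.52*I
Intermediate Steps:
sqrt(J(F(11, -1)) + M) = sqrt(14**2 - 38035) = sqrt(196 - 38035) = sqrt(-37839) = I*sqrt(37839)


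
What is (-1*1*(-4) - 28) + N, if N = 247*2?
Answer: 470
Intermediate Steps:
N = 494
(-1*1*(-4) - 28) + N = (-1*1*(-4) - 28) + 494 = (-(-4) - 28) + 494 = (-1*(-4) - 28) + 494 = (4 - 28) + 494 = -24 + 494 = 470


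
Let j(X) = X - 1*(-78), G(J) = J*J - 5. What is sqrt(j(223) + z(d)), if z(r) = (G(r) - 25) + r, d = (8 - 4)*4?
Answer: sqrt(543) ≈ 23.302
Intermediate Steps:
G(J) = -5 + J**2 (G(J) = J**2 - 5 = -5 + J**2)
j(X) = 78 + X (j(X) = X + 78 = 78 + X)
d = 16 (d = 4*4 = 16)
z(r) = -30 + r + r**2 (z(r) = ((-5 + r**2) - 25) + r = (-30 + r**2) + r = -30 + r + r**2)
sqrt(j(223) + z(d)) = sqrt((78 + 223) + (-30 + 16 + 16**2)) = sqrt(301 + (-30 + 16 + 256)) = sqrt(301 + 242) = sqrt(543)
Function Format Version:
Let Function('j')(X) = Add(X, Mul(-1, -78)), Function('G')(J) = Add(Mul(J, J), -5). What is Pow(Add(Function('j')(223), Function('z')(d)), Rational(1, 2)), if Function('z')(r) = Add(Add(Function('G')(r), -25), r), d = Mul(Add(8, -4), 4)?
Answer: Pow(543, Rational(1, 2)) ≈ 23.302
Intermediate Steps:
Function('G')(J) = Add(-5, Pow(J, 2)) (Function('G')(J) = Add(Pow(J, 2), -5) = Add(-5, Pow(J, 2)))
Function('j')(X) = Add(78, X) (Function('j')(X) = Add(X, 78) = Add(78, X))
d = 16 (d = Mul(4, 4) = 16)
Function('z')(r) = Add(-30, r, Pow(r, 2)) (Function('z')(r) = Add(Add(Add(-5, Pow(r, 2)), -25), r) = Add(Add(-30, Pow(r, 2)), r) = Add(-30, r, Pow(r, 2)))
Pow(Add(Function('j')(223), Function('z')(d)), Rational(1, 2)) = Pow(Add(Add(78, 223), Add(-30, 16, Pow(16, 2))), Rational(1, 2)) = Pow(Add(301, Add(-30, 16, 256)), Rational(1, 2)) = Pow(Add(301, 242), Rational(1, 2)) = Pow(543, Rational(1, 2))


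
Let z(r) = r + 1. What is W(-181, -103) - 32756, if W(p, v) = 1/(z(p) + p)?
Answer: -11824917/361 ≈ -32756.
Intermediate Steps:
z(r) = 1 + r
W(p, v) = 1/(1 + 2*p) (W(p, v) = 1/((1 + p) + p) = 1/(1 + 2*p))
W(-181, -103) - 32756 = 1/(1 + 2*(-181)) - 32756 = 1/(1 - 362) - 32756 = 1/(-361) - 32756 = -1/361 - 32756 = -11824917/361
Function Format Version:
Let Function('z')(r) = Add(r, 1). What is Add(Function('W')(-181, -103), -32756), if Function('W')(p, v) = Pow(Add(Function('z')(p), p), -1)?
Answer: Rational(-11824917, 361) ≈ -32756.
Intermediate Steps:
Function('z')(r) = Add(1, r)
Function('W')(p, v) = Pow(Add(1, Mul(2, p)), -1) (Function('W')(p, v) = Pow(Add(Add(1, p), p), -1) = Pow(Add(1, Mul(2, p)), -1))
Add(Function('W')(-181, -103), -32756) = Add(Pow(Add(1, Mul(2, -181)), -1), -32756) = Add(Pow(Add(1, -362), -1), -32756) = Add(Pow(-361, -1), -32756) = Add(Rational(-1, 361), -32756) = Rational(-11824917, 361)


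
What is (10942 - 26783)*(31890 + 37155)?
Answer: -1093741845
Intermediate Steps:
(10942 - 26783)*(31890 + 37155) = -15841*69045 = -1093741845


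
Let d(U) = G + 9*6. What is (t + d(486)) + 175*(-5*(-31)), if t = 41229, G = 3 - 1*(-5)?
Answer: 68416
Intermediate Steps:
G = 8 (G = 3 + 5 = 8)
d(U) = 62 (d(U) = 8 + 9*6 = 8 + 54 = 62)
(t + d(486)) + 175*(-5*(-31)) = (41229 + 62) + 175*(-5*(-31)) = 41291 + 175*155 = 41291 + 27125 = 68416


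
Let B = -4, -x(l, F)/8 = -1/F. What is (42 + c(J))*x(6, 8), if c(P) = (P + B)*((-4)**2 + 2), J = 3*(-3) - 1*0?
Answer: -192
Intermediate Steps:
x(l, F) = 8/F (x(l, F) = -(-8)/F = 8/F)
J = -9 (J = -9 + 0 = -9)
c(P) = -72 + 18*P (c(P) = (P - 4)*((-4)**2 + 2) = (-4 + P)*(16 + 2) = (-4 + P)*18 = -72 + 18*P)
(42 + c(J))*x(6, 8) = (42 + (-72 + 18*(-9)))*(8/8) = (42 + (-72 - 162))*(8*(1/8)) = (42 - 234)*1 = -192*1 = -192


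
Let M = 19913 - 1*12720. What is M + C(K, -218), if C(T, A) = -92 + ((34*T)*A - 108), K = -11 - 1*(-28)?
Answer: -119011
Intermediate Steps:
K = 17 (K = -11 + 28 = 17)
M = 7193 (M = 19913 - 12720 = 7193)
C(T, A) = -200 + 34*A*T (C(T, A) = -92 + (34*A*T - 108) = -92 + (-108 + 34*A*T) = -200 + 34*A*T)
M + C(K, -218) = 7193 + (-200 + 34*(-218)*17) = 7193 + (-200 - 126004) = 7193 - 126204 = -119011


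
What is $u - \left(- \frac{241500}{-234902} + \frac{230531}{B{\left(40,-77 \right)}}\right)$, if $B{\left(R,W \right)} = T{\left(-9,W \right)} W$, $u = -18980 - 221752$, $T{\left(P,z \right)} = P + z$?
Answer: $- \frac{26751388812155}{111108646} \approx -2.4077 \cdot 10^{5}$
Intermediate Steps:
$u = -240732$ ($u = -18980 - 221752 = -240732$)
$B{\left(R,W \right)} = W \left(-9 + W\right)$ ($B{\left(R,W \right)} = \left(-9 + W\right) W = W \left(-9 + W\right)$)
$u - \left(- \frac{241500}{-234902} + \frac{230531}{B{\left(40,-77 \right)}}\right) = -240732 - \left(- \frac{241500}{-234902} + \frac{230531}{\left(-77\right) \left(-9 - 77\right)}\right) = -240732 - \left(\left(-241500\right) \left(- \frac{1}{234902}\right) + \frac{230531}{\left(-77\right) \left(-86\right)}\right) = -240732 - \left(\frac{120750}{117451} + \frac{230531}{6622}\right) = -240732 - \left(\frac{120750}{117451} + 230531 \cdot \frac{1}{6622}\right) = -240732 - \left(\frac{120750}{117451} + \frac{32933}{946}\right) = -240732 - \frac{3982243283}{111108646} = - \frac{26751388812155}{111108646}$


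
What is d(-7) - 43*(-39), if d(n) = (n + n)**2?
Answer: 1873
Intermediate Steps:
d(n) = 4*n**2 (d(n) = (2*n)**2 = 4*n**2)
d(-7) - 43*(-39) = 4*(-7)**2 - 43*(-39) = 4*49 + 1677 = 196 + 1677 = 1873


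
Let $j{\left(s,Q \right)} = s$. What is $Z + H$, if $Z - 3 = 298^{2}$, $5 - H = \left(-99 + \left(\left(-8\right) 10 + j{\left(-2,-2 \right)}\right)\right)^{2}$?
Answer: $56051$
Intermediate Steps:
$H = -32756$ ($H = 5 - \left(-99 - 82\right)^{2} = 5 - \left(-181\right)^{2} = 5 - 32761 = -32756$)
$Z = 88807$ ($Z = 3 + 298^{2} = 3 + 88804 = 88807$)
$Z + H = 88807 - 32756 = 56051$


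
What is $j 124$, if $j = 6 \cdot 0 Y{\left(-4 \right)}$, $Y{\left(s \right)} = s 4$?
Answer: $0$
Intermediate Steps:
$Y{\left(s \right)} = 4 s$
$j = 0$ ($j = 6 \cdot 0 \cdot 4 \left(-4\right) = 0 \left(-16\right) = 0$)
$j 124 = 0 \cdot 124 = 0$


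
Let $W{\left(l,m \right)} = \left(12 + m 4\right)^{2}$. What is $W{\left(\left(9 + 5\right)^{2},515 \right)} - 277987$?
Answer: $4015197$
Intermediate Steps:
$W{\left(l,m \right)} = \left(12 + 4 m\right)^{2}$
$W{\left(\left(9 + 5\right)^{2},515 \right)} - 277987 = 16 \left(3 + 515\right)^{2} - 277987 = 16 \cdot 518^{2} - 277987 = 16 \cdot 268324 - 277987 = 4293184 - 277987 = 4015197$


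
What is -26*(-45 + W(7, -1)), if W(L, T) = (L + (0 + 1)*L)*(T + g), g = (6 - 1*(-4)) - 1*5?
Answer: -286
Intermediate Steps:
g = 5 (g = (6 + 4) - 5 = 10 - 5 = 5)
W(L, T) = 2*L*(5 + T) (W(L, T) = (L + (0 + 1)*L)*(T + 5) = (L + 1*L)*(5 + T) = (L + L)*(5 + T) = (2*L)*(5 + T) = 2*L*(5 + T))
-26*(-45 + W(7, -1)) = -26*(-45 + 2*7*(5 - 1)) = -26*(-45 + 2*7*4) = -26*(-45 + 56) = -26*11 = -286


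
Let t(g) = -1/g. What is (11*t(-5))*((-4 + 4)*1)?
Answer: 0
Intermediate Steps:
(11*t(-5))*((-4 + 4)*1) = (11*(-1/(-5)))*((-4 + 4)*1) = (11*(-1*(-⅕)))*(0*1) = (11*(⅕))*0 = (11/5)*0 = 0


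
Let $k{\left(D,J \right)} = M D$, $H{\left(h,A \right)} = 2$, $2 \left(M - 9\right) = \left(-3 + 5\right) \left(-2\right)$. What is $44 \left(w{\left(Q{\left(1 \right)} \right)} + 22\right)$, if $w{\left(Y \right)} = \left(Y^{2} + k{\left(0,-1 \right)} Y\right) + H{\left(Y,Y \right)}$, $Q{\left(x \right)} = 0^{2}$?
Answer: $1056$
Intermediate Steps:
$M = 7$ ($M = 9 + \frac{\left(-3 + 5\right) \left(-2\right)}{2} = 9 + \frac{2 \left(-2\right)}{2} = 9 + \frac{1}{2} \left(-4\right) = 9 - 2 = 7$)
$Q{\left(x \right)} = 0$
$k{\left(D,J \right)} = 7 D$
$w{\left(Y \right)} = 2 + Y^{2}$ ($w{\left(Y \right)} = \left(Y^{2} + 7 \cdot 0 Y\right) + 2 = \left(Y^{2} + 0 Y\right) + 2 = \left(Y^{2} + 0\right) + 2 = Y^{2} + 2 = 2 + Y^{2}$)
$44 \left(w{\left(Q{\left(1 \right)} \right)} + 22\right) = 44 \left(\left(2 + 0^{2}\right) + 22\right) = 44 \left(\left(2 + 0\right) + 22\right) = 44 \left(2 + 22\right) = 44 \cdot 24 = 1056$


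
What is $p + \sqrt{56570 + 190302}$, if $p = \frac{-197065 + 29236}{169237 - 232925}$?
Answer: $\frac{167829}{63688} + 2 \sqrt{61718} \approx 499.5$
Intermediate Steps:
$p = \frac{167829}{63688}$ ($p = - \frac{167829}{-63688} = \left(-167829\right) \left(- \frac{1}{63688}\right) = \frac{167829}{63688} \approx 2.6352$)
$p + \sqrt{56570 + 190302} = \frac{167829}{63688} + \sqrt{56570 + 190302} = \frac{167829}{63688} + \sqrt{246872} = \frac{167829}{63688} + 2 \sqrt{61718}$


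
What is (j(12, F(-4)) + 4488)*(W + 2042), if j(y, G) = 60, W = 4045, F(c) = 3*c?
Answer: 27683676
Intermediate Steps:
(j(12, F(-4)) + 4488)*(W + 2042) = (60 + 4488)*(4045 + 2042) = 4548*6087 = 27683676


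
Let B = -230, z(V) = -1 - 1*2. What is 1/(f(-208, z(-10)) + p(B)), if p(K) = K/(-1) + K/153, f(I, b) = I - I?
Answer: 153/34960 ≈ 0.0043764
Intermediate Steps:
z(V) = -3 (z(V) = -1 - 2 = -3)
f(I, b) = 0
p(K) = -152*K/153 (p(K) = K*(-1) + K*(1/153) = -K + K/153 = -152*K/153)
1/(f(-208, z(-10)) + p(B)) = 1/(0 - 152/153*(-230)) = 1/(0 + 34960/153) = 1/(34960/153) = 153/34960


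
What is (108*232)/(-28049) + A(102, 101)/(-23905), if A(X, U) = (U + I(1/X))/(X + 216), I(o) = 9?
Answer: -2721050509/3046037253 ≈ -0.89331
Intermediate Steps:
A(X, U) = (9 + U)/(216 + X) (A(X, U) = (U + 9)/(X + 216) = (9 + U)/(216 + X))
(108*232)/(-28049) + A(102, 101)/(-23905) = (108*232)/(-28049) + ((9 + 101)/(216 + 102))/(-23905) = 25056*(-1/28049) + (110/318)*(-1/23905) = -25056/28049 + ((1/318)*110)*(-1/23905) = -25056/28049 + (55/159)*(-1/23905) = -25056/28049 - 11/760179 = -2721050509/3046037253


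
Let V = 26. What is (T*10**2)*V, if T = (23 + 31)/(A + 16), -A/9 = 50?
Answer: -70200/217 ≈ -323.50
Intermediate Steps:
A = -450 (A = -9*50 = -450)
T = -27/217 (T = (23 + 31)/(-450 + 16) = 54/(-434) = 54*(-1/434) = -27/217 ≈ -0.12442)
(T*10**2)*V = -27/217*10**2*26 = -27/217*100*26 = -2700/217*26 = -70200/217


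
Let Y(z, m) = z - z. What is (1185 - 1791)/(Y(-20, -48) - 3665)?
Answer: 606/3665 ≈ 0.16535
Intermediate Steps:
Y(z, m) = 0
(1185 - 1791)/(Y(-20, -48) - 3665) = (1185 - 1791)/(0 - 3665) = -606/(-3665) = -606*(-1/3665) = 606/3665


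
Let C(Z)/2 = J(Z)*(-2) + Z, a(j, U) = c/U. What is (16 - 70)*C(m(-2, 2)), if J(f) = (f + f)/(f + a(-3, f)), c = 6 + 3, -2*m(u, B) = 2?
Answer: 756/5 ≈ 151.20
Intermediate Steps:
m(u, B) = -1 (m(u, B) = -½*2 = -1)
c = 9
a(j, U) = 9/U
J(f) = 2*f/(f + 9/f) (J(f) = (f + f)/(f + 9/f) = (2*f)/(f + 9/f) = 2*f/(f + 9/f))
C(Z) = 2*Z - 8*Z²/(9 + Z²) (C(Z) = 2*((2*Z²/(9 + Z²))*(-2) + Z) = 2*(-4*Z²/(9 + Z²) + Z) = 2*(Z - 4*Z²/(9 + Z²)) = 2*Z - 8*Z²/(9 + Z²))
(16 - 70)*C(m(-2, 2)) = (16 - 70)*(2*(-1)*(9 + (-1)² - 4*(-1))/(9 + (-1)²)) = -108*(-1)*(9 + 1 + 4)/(9 + 1) = -108*(-1)*14/10 = -54*(-14/5) = 756/5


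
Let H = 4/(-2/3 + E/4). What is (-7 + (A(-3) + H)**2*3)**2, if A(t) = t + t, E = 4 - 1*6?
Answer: 161925625/2401 ≈ 67441.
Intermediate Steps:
E = -2 (E = 4 - 6 = -2)
H = -24/7 (H = 4/(-2/3 - 2/4) = 4/(-2*1/3 - 2*1/4) = 4/(-2/3 - 1/2) = 4/(-7/6) = 4*(-6/7) = -24/7 ≈ -3.4286)
A(t) = 2*t
(-7 + (A(-3) + H)**2*3)**2 = (-7 + (2*(-3) - 24/7)**2*3)**2 = (-7 + (-6 - 24/7)**2*3)**2 = (-7 + (-66/7)**2*3)**2 = (-7 + (4356/49)*3)**2 = (-7 + 13068/49)**2 = (12725/49)**2 = 161925625/2401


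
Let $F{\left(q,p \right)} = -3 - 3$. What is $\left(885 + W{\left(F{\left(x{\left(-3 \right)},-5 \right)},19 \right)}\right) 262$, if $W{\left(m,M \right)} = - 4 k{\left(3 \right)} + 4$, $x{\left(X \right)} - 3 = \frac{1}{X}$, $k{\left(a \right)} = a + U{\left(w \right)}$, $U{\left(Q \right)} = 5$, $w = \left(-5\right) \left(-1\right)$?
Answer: $224534$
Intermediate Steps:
$w = 5$
$k{\left(a \right)} = 5 + a$ ($k{\left(a \right)} = a + 5 = 5 + a$)
$x{\left(X \right)} = 3 + \frac{1}{X}$
$F{\left(q,p \right)} = -6$ ($F{\left(q,p \right)} = -3 - 3 = -6$)
$W{\left(m,M \right)} = -28$ ($W{\left(m,M \right)} = - 4 \left(5 + 3\right) + 4 = \left(-4\right) 8 + 4 = -32 + 4 = -28$)
$\left(885 + W{\left(F{\left(x{\left(-3 \right)},-5 \right)},19 \right)}\right) 262 = \left(885 - 28\right) 262 = 857 \cdot 262 = 224534$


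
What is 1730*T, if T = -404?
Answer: -698920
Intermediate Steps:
1730*T = 1730*(-404) = -698920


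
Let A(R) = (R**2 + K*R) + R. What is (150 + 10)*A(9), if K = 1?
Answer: 15840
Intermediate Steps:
A(R) = R**2 + 2*R (A(R) = (R**2 + 1*R) + R = (R**2 + R) + R = (R + R**2) + R = R**2 + 2*R)
(150 + 10)*A(9) = (150 + 10)*(9*(2 + 9)) = 160*(9*11) = 160*99 = 15840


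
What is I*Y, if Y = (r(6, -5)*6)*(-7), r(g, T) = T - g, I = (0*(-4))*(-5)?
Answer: 0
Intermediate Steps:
I = 0 (I = 0*(-5) = 0)
Y = 462 (Y = ((-5 - 1*6)*6)*(-7) = ((-5 - 6)*6)*(-7) = -11*6*(-7) = -66*(-7) = 462)
I*Y = 0*462 = 0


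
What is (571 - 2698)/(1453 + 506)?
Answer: -709/653 ≈ -1.0858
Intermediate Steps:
(571 - 2698)/(1453 + 506) = -2127/1959 = -2127*1/1959 = -709/653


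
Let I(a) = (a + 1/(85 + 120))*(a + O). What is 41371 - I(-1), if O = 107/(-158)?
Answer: 133995263/3239 ≈ 41369.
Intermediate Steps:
O = -107/158 (O = 107*(-1/158) = -107/158 ≈ -0.67722)
I(a) = (-107/158 + a)*(1/205 + a) (I(a) = (a + 1/(85 + 120))*(a - 107/158) = (a + 1/205)*(-107/158 + a) = (1/205 + a)*(-107/158 + a) = (-107/158 + a)*(1/205 + a))
41371 - I(-1) = 41371 - (-107/32390 + (-1)² - 21777/32390*(-1)) = 41371 - (-107/32390 + 1 + 21777/32390) = 41371 - 1*5406/3239 = 41371 - 5406/3239 = 133995263/3239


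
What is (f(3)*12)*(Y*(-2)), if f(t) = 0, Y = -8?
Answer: 0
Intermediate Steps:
(f(3)*12)*(Y*(-2)) = (0*12)*(-8*(-2)) = 0*16 = 0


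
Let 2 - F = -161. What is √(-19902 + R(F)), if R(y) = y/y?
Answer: I*√19901 ≈ 141.07*I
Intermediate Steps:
F = 163 (F = 2 - 1*(-161) = 2 + 161 = 163)
R(y) = 1
√(-19902 + R(F)) = √(-19902 + 1) = √(-19901) = I*√19901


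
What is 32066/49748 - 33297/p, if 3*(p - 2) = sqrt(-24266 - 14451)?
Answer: -1298800505/87631102 + 9081*I*sqrt(38717)/3523 ≈ -14.821 + 507.19*I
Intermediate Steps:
p = 2 + I*sqrt(38717)/3 (p = 2 + sqrt(-24266 - 14451)/3 = 2 + sqrt(-38717)/3 = 2 + (I*sqrt(38717))/3 = 2 + I*sqrt(38717)/3 ≈ 2.0 + 65.589*I)
32066/49748 - 33297/p = 32066/49748 - 33297/(2 + I*sqrt(38717)/3) = 32066*(1/49748) - 33297/(2 + I*sqrt(38717)/3) = 16033/24874 - 33297/(2 + I*sqrt(38717)/3)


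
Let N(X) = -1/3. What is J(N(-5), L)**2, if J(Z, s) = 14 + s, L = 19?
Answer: 1089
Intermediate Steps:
N(X) = -1/3 (N(X) = -1*1/3 = -1/3)
J(N(-5), L)**2 = (14 + 19)**2 = 33**2 = 1089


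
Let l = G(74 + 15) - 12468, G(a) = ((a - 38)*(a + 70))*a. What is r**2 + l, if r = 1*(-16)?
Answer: 709489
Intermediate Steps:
r = -16
G(a) = a*(-38 + a)*(70 + a) (G(a) = ((-38 + a)*(70 + a))*a = a*(-38 + a)*(70 + a))
l = 709233 (l = (74 + 15)*(-2660 + (74 + 15)**2 + 32*(74 + 15)) - 12468 = 89*(-2660 + 89**2 + 32*89) - 12468 = 89*(-2660 + 7921 + 2848) - 12468 = 89*8109 - 12468 = 721701 - 12468 = 709233)
r**2 + l = (-16)**2 + 709233 = 256 + 709233 = 709489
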